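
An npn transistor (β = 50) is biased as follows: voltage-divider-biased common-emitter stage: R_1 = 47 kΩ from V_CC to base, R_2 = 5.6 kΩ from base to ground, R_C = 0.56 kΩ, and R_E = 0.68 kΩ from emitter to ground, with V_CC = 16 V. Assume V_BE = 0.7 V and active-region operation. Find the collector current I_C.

I_C ≈ 1.3 mA

Thevenize the base divider: V_Th = V_CC·R_2/(R_1+R_2) = 16×5.6/52.6 = 1.7 V, R_Th = R_1‖R_2 = 5 kΩ.
Base-emitter loop: V_Th = I_B·R_Th + V_BE + (β+1)I_B·R_E, so I_B = (1.7 − 0.7) / (5 + 51×0.68) = 0.0253 mA.
I_C = β·I_B = 50×0.0253 = 1.26 mA, and I_E = (β+1)I_B = 1.29 mA.
V_CE = V_CC − I_C·R_C − I_E·R_E = 16 − 1.26×0.56 − 1.29×0.68 = 14.4 V.
V_CE = 14.4 V > 0.2 V confirms active-region operation.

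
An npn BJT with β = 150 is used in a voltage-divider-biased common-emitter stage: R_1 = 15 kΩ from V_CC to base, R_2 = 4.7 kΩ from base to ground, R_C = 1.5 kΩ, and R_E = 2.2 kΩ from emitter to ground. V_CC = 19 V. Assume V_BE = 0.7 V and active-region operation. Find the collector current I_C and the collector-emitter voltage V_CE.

I_C ≈ 1.7 mA, V_CE ≈ 13 V

Thevenize the base divider: V_Th = V_CC·R_2/(R_1+R_2) = 19×4.7/19.7 = 4.53 V, R_Th = R_1‖R_2 = 3.58 kΩ.
Base-emitter loop: V_Th = I_B·R_Th + V_BE + (β+1)I_B·R_E, so I_B = (4.53 − 0.7) / (3.58 + 151×2.2) = 0.0114 mA.
I_C = β·I_B = 150×0.0114 = 1.71 mA, and I_E = (β+1)I_B = 1.72 mA.
V_CE = V_CC − I_C·R_C − I_E·R_E = 19 − 1.71×1.5 − 1.72×2.2 = 12.6 V.
V_CE = 12.6 V > 0.2 V confirms active-region operation.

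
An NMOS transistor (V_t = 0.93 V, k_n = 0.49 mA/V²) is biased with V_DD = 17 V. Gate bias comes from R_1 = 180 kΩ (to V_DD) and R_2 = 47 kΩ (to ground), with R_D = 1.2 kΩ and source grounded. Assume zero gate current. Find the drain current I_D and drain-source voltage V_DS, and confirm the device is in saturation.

V_G = V_DD·R_2/(R_1+R_2) = 17×47/227 = 3.52 V. With the source grounded, V_GS = V_G = 3.52 V.
Assume saturation: I_D = (k_n/2)(V_GS − V_t)² = (0.49/2)×(3.52 − 0.93)² = 0.245×2.59² = 1.64 mA.
V_DS = V_DD − I_D·R_D = 17 − 1.64×1.2 = 15 V.
Saturation requires V_DS ≥ V_GS − V_t = 2.59 V; 15 ≥ 2.59 ✓.

I_D ≈ 1.6 mA, V_DS ≈ 15 V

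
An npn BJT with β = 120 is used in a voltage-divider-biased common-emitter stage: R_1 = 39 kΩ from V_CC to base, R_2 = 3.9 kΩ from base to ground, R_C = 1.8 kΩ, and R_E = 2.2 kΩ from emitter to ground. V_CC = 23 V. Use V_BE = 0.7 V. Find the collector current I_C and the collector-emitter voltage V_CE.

Thevenize the base divider: V_Th = V_CC·R_2/(R_1+R_2) = 23×3.9/42.9 = 2.09 V, R_Th = R_1‖R_2 = 3.55 kΩ.
Base-emitter loop: V_Th = I_B·R_Th + V_BE + (β+1)I_B·R_E, so I_B = (2.09 − 0.7) / (3.55 + 121×2.2) = 0.00516 mA.
I_C = β·I_B = 120×0.00516 = 0.619 mA, and I_E = (β+1)I_B = 0.624 mA.
V_CE = V_CC − I_C·R_C − I_E·R_E = 23 − 0.619×1.8 − 0.624×2.2 = 20.5 V.
V_CE = 20.5 V > 0.2 V confirms active-region operation.

I_C ≈ 0.62 mA, V_CE ≈ 21 V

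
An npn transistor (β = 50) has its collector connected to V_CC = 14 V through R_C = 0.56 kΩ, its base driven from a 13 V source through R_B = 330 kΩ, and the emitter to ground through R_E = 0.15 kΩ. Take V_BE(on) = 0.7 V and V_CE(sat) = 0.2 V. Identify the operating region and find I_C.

active; I_C ≈ 1.8 mA

Assume active. Base-emitter loop: I_B = (V_BB − V_BE)/(R_B + (β+1)R_E) = (13 − 0.7)/(330 + 51×0.15) = 0.0364 mA.
I_C = β·I_B = 50×0.0364 = 1.82 mA.
V_CE = V_CC − I_C·R_C − I_E·R_E = 14 − 1.82×0.56 − 1.86×0.15 = 12.7 V > V_CE(sat), so the active-region assumption holds.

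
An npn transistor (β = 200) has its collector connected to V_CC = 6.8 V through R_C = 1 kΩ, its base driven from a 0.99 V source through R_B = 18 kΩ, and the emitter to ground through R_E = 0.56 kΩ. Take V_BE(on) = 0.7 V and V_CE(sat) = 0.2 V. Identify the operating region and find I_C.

Assume active. Base-emitter loop: I_B = (V_BB − V_BE)/(R_B + (β+1)R_E) = (0.99 − 0.7)/(18 + 201×0.56) = 0.00222 mA.
I_C = β·I_B = 200×0.00222 = 0.444 mA.
V_CE = V_CC − I_C·R_C − I_E·R_E = 6.8 − 0.444×1 − 0.446×0.56 = 6.11 V > V_CE(sat), so the active-region assumption holds.

active; I_C ≈ 0.44 mA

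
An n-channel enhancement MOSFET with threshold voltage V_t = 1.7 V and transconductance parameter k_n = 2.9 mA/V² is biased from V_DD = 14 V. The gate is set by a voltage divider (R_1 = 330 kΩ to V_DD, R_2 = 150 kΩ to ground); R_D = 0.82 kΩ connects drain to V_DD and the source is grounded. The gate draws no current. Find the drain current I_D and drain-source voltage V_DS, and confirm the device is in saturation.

I_D ≈ 10 mA, V_DS ≈ 5.5 V

V_G = V_DD·R_2/(R_1+R_2) = 14×150/480 = 4.38 V. With the source grounded, V_GS = V_G = 4.38 V.
Assume saturation: I_D = (k_n/2)(V_GS − V_t)² = (2.9/2)×(4.38 − 1.7)² = 1.45×2.67² = 10.4 mA.
V_DS = V_DD − I_D·R_D = 14 − 10.4×0.82 = 5.49 V.
Saturation requires V_DS ≥ V_GS − V_t = 2.67 V; 5.49 ≥ 2.67 ✓.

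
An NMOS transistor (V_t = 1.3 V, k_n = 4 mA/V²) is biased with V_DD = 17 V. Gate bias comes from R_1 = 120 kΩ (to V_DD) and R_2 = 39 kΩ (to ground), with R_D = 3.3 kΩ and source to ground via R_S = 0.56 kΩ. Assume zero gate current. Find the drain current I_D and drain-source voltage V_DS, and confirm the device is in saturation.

I_D ≈ 3 mA, V_DS ≈ 5.6 V

V_G = V_DD·R_2/(R_1+R_2) = 17×39/159 = 4.17 V.
Assume saturation: I_D = (k_n/2)(V_GS − V_t)² with V_GS = V_G − I_D·R_S = 4.17 − 0.56·I_D.
Substituting gives 0.627·I_D² − 7.43·I_D + 16.5 = 0, with roots I_D = 2.95 or 8.89 mA.
The root I_D = 8.89 mA gives V_GS = -0.808 V ≤ V_t, so take I_D = 2.95 mA.
Then V_GS = 2.52 V and V_DS = V_DD − I_D(R_D+R_S) = 17 − 2.95×3.86 = 5.6 V.
Saturation requires V_DS ≥ V_GS − V_t = 1.22 V; 5.6 ≥ 1.22 ✓.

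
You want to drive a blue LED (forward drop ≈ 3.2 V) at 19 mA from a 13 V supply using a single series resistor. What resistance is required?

The resistor drops V_S − V_D = 13 − 3.2 = 9.8 V at 19 mA.
R = 9.8 V / 19 mA = 0.516 kΩ.

R ≈ 0.52 kΩ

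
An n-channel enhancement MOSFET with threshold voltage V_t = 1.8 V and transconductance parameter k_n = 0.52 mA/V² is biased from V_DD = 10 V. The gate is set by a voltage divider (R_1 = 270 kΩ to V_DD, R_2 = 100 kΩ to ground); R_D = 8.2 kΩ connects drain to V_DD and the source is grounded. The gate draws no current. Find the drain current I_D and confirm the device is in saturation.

I_D ≈ 0.21 mA

V_G = V_DD·R_2/(R_1+R_2) = 10×100/370 = 2.7 V. With the source grounded, V_GS = V_G = 2.7 V.
Assume saturation: I_D = (k_n/2)(V_GS − V_t)² = (0.52/2)×(2.7 − 1.8)² = 0.26×0.903² = 0.212 mA.
V_DS = V_DD − I_D·R_D = 10 − 0.212×8.2 = 8.26 V.
Saturation requires V_DS ≥ V_GS − V_t = 0.903 V; 8.26 ≥ 0.903 ✓.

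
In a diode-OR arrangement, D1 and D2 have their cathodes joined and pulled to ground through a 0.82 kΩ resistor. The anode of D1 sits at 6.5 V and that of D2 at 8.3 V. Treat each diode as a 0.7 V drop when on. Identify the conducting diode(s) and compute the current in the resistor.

Assume both conduct. Then node N would need to be at both 6.5−0.7 = 5.8 V and 8.3−0.7 = 7.6 V, which is impossible.
Assume only D2 conducts: V_N = 8.3 − 0.7 = 7.6 V, so I_R = 7.6/0.82 = 9.27 mA.
Check D1: its anode-to-cathode voltage is 6.5 − 7.6 = -1.1 V < 0.7 V, so it is off. The assumption is consistent.

Only D2 conducts; I_R ≈ 9.3 mA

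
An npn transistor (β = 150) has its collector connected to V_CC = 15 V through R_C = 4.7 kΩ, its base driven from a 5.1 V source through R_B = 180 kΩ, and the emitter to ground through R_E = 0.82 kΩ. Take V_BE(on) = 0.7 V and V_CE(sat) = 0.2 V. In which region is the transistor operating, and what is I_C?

Assume active. Base-emitter loop: I_B = (V_BB − V_BE)/(R_B + (β+1)R_E) = (5.1 − 0.7)/(180 + 151×0.82) = 0.0145 mA.
I_C = β·I_B = 150×0.0145 = 2.17 mA.
V_CE = V_CC − I_C·R_C − I_E·R_E = 15 − 2.17×4.7 − 2.19×0.82 = 3 V > V_CE(sat), so the active-region assumption holds.

active; I_C ≈ 2.2 mA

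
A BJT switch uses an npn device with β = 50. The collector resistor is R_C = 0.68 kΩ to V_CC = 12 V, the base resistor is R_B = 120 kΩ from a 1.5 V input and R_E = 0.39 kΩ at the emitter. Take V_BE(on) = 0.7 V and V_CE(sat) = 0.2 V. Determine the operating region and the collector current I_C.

active; I_C ≈ 0.29 mA

Assume active. Base-emitter loop: I_B = (V_BB − V_BE)/(R_B + (β+1)R_E) = (1.5 − 0.7)/(120 + 51×0.39) = 0.00572 mA.
I_C = β·I_B = 50×0.00572 = 0.286 mA.
V_CE = V_CC − I_C·R_C − I_E·R_E = 12 − 0.286×0.68 − 0.292×0.39 = 11.7 V > V_CE(sat), so the active-region assumption holds.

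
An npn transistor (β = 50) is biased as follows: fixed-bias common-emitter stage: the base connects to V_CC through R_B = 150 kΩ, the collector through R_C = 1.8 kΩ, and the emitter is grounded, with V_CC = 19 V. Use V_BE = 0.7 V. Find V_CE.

Base loop: V_CC = I_B·R_B + V_BE, so I_B = (19 − 0.7)/150 kΩ = 0.122 mA.
In the active region I_C = β·I_B = 50 × 0.122 = 6.1 mA.
Collector loop: V_CE = V_CC − I_C·R_C = 19 − 6.1×1.8 = 8.02 V.
Since V_CE = 8.02 V > V_CE(sat) ≈ 0.2 V, the transistor is in the active region as assumed.

V_CE ≈ 8 V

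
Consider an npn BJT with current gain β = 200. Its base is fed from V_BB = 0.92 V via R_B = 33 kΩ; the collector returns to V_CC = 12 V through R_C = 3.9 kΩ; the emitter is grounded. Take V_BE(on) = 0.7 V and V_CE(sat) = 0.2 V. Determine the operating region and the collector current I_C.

Assume active. Base-emitter loop: I_B = (V_BB − V_BE)/R_B = (0.92 − 0.7)/33 = 0.00667 mA.
I_C = β·I_B = 200×0.00667 = 1.33 mA.
V_CE = V_CC − I_C·R_C = 12 − 1.33×3.9 = 6.8 V > V_CE(sat), so the active-region assumption holds.

active; I_C ≈ 1.3 mA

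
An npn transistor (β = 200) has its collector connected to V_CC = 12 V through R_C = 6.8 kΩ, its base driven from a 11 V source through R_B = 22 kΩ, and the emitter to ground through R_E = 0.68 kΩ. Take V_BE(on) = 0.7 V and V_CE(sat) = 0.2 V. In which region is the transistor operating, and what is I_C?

Assume active: I_B = (11 − 0.7)/(22 + 201×0.68) = 0.0649 mA, I_C = β·I_B = 13 mA.
Then V_CE = 12 − 13×6.8 − 13×0.68 = -85.2 V < 0.2 V — the active assumption fails.
Re-solve with V_CE = 0.2 V. KCL at the emitter: V_E/R_E = (V_BB−0.7−V_E)/R_B + (V_CC−0.2−V_E)/R_C, giving V_E = 1.32 V.
I_C = (V_CC − 0.2 − V_E)/R_C = (11.8 − 1.32)/6.8 = 1.54 mA.
Check: I_B = (10.3 − 1.32)/22 = 0.408 mA, and β·I_B = 81.6 mA > I_C, confirming saturation.

saturation; I_C ≈ 1.5 mA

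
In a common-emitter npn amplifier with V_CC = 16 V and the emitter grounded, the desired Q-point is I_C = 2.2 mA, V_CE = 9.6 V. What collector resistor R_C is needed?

R_C ≈ 2.9 kΩ

Collector loop: V_CC = I_C·R_C + V_CE.
R_C = (V_CC − V_CE)/I_C = (16 − 9.6)/2.2 = 2.91 kΩ.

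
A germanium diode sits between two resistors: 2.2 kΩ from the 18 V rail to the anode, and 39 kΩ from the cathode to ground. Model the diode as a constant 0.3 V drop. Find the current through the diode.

I ≈ 0.43 mA

The two resistors are in series with the diode, so KVL gives 18 = I·2.2 + 0.3 + I·39.
I = (18 − 0.3) / (2.2 + 39) kΩ = 17.7 / 41.2 = 0.43 mA.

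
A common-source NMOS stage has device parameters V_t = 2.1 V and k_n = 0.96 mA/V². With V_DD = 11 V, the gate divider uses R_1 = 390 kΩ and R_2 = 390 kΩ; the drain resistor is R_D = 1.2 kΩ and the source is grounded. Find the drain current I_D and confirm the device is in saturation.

V_G = V_DD·R_2/(R_1+R_2) = 11×390/780 = 5.5 V. With the source grounded, V_GS = V_G = 5.5 V.
Assume saturation: I_D = (k_n/2)(V_GS − V_t)² = (0.96/2)×(5.5 − 2.1)² = 0.48×3.4² = 5.55 mA.
V_DS = V_DD − I_D·R_D = 11 − 5.55×1.2 = 4.34 V.
Saturation requires V_DS ≥ V_GS − V_t = 3.4 V; 4.34 ≥ 3.4 ✓.

I_D ≈ 5.5 mA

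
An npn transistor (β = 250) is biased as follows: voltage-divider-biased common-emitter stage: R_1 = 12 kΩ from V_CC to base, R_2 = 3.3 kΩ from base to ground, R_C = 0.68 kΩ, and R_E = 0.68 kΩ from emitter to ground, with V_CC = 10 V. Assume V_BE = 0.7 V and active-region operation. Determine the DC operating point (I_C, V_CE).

I_C ≈ 2.1 mA, V_CE ≈ 7.1 V

Thevenize the base divider: V_Th = V_CC·R_2/(R_1+R_2) = 10×3.3/15.3 = 2.16 V, R_Th = R_1‖R_2 = 2.59 kΩ.
Base-emitter loop: V_Th = I_B·R_Th + V_BE + (β+1)I_B·R_E, so I_B = (2.16 − 0.7) / (2.59 + 251×0.68) = 0.00841 mA.
I_C = β·I_B = 250×0.00841 = 2.1 mA, and I_E = (β+1)I_B = 2.11 mA.
V_CE = V_CC − I_C·R_C − I_E·R_E = 10 − 2.1×0.68 − 2.11×0.68 = 7.14 V.
V_CE = 7.14 V > 0.2 V confirms active-region operation.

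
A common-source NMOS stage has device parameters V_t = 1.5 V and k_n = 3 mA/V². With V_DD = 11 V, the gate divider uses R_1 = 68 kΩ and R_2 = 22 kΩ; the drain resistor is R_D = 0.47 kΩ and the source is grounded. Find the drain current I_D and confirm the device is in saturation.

V_G = V_DD·R_2/(R_1+R_2) = 11×22/90 = 2.69 V. With the source grounded, V_GS = V_G = 2.69 V.
Assume saturation: I_D = (k_n/2)(V_GS − V_t)² = (3/2)×(2.69 − 1.5)² = 1.5×1.19² = 2.12 mA.
V_DS = V_DD − I_D·R_D = 11 − 2.12×0.47 = 10 V.
Saturation requires V_DS ≥ V_GS − V_t = 1.19 V; 10 ≥ 1.19 ✓.

I_D ≈ 2.1 mA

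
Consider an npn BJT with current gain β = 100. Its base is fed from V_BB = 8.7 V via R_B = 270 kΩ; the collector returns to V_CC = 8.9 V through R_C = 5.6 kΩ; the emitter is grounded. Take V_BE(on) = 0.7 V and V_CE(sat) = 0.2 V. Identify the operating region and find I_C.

saturation; I_C ≈ 1.6 mA

Assume active: I_B = (8.7 − 0.7)/270 = 0.0296 mA, giving I_C = β·I_B = 2.96 mA.
But then V_CE = 8.9 − 2.96×5.6 = -7.69 V < V_CE(sat) = 0.2 V — impossible in the active region.
So the transistor is saturated. With V_CE = 0.2 V, I_C = (V_CC − 0.2)/R_C = 8.7/5.6 = 1.55 mA.
Check: β·I_B = 2.96 mA > I_C = 1.55 mA, confirming saturation.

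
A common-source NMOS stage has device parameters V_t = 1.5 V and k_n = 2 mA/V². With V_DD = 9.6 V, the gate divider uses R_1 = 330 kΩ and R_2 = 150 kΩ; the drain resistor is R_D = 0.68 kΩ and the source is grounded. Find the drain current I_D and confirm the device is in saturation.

I_D ≈ 2.2 mA

V_G = V_DD·R_2/(R_1+R_2) = 9.6×150/480 = 3 V. With the source grounded, V_GS = V_G = 3 V.
Assume saturation: I_D = (k_n/2)(V_GS − V_t)² = (2/2)×(3 − 1.5)² = 1×1.5² = 2.25 mA.
V_DS = V_DD − I_D·R_D = 9.6 − 2.25×0.68 = 8.07 V.
Saturation requires V_DS ≥ V_GS − V_t = 1.5 V; 8.07 ≥ 1.5 ✓.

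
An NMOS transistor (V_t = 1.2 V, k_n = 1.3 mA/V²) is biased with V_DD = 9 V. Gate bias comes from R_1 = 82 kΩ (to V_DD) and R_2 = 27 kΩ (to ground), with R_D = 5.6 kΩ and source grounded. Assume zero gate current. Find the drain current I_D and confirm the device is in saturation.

I_D ≈ 0.69 mA

V_G = V_DD·R_2/(R_1+R_2) = 9×27/109 = 2.23 V. With the source grounded, V_GS = V_G = 2.23 V.
Assume saturation: I_D = (k_n/2)(V_GS − V_t)² = (1.3/2)×(2.23 − 1.2)² = 0.65×1.03² = 0.689 mA.
V_DS = V_DD − I_D·R_D = 9 − 0.689×5.6 = 5.14 V.
Saturation requires V_DS ≥ V_GS − V_t = 1.03 V; 5.14 ≥ 1.03 ✓.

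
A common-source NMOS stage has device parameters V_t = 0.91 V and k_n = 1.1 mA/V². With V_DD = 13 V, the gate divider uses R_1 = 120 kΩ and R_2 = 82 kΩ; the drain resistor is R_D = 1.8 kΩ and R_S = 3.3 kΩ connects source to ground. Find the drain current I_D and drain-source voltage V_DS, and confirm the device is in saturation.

V_G = V_DD·R_2/(R_1+R_2) = 13×82/202 = 5.28 V.
Assume saturation: I_D = (k_n/2)(V_GS − V_t)² with V_GS = V_G − I_D·R_S = 5.28 − 3.3·I_D.
Substituting gives 5.99·I_D² − 16.9·I_D + 10.5 = 0, with roots I_D = 0.929 or 1.88 mA.
The root I_D = 1.88 mA gives V_GS = -0.941 V ≤ V_t, so take I_D = 0.929 mA.
Then V_GS = 2.21 V and V_DS = V_DD − I_D(R_D+R_S) = 13 − 0.929×5.1 = 8.26 V.
Saturation requires V_DS ≥ V_GS − V_t = 1.3 V; 8.26 ≥ 1.3 ✓.

I_D ≈ 0.93 mA, V_DS ≈ 8.3 V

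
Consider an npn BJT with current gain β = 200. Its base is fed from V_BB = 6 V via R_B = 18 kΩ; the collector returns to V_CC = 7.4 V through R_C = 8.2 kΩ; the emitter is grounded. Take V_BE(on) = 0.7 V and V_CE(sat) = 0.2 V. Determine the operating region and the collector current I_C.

saturation; I_C ≈ 0.88 mA

Assume active: I_B = (6 − 0.7)/18 = 0.294 mA, giving I_C = β·I_B = 58.9 mA.
But then V_CE = 7.4 − 58.9×8.2 = -475 V < V_CE(sat) = 0.2 V — impossible in the active region.
So the transistor is saturated. With V_CE = 0.2 V, I_C = (V_CC − 0.2)/R_C = 7.2/8.2 = 0.878 mA.
Check: β·I_B = 58.9 mA > I_C = 0.878 mA, confirming saturation.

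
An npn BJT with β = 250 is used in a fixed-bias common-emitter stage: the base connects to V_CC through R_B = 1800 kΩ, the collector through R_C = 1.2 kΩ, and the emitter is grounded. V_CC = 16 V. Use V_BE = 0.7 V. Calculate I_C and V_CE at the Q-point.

I_C ≈ 2.1 mA, V_CE ≈ 13 V

Base loop: V_CC = I_B·R_B + V_BE, so I_B = (16 − 0.7)/1800 kΩ = 0.0085 mA.
In the active region I_C = β·I_B = 250 × 0.0085 = 2.12 mA.
Collector loop: V_CE = V_CC − I_C·R_C = 16 − 2.12×1.2 = 13.4 V.
Since V_CE = 13.4 V > V_CE(sat) ≈ 0.2 V, the transistor is in the active region as assumed.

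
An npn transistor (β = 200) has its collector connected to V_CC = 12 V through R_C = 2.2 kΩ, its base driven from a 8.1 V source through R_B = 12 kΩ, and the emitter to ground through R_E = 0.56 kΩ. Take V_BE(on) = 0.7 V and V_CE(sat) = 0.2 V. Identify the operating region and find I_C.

saturation; I_C ≈ 4.2 mA

Assume active: I_B = (8.1 − 0.7)/(12 + 201×0.56) = 0.0594 mA, I_C = β·I_B = 11.9 mA.
Then V_CE = 12 − 11.9×2.2 − 11.9×0.56 = -20.8 V < 0.2 V — the active assumption fails.
Re-solve with V_CE = 0.2 V. KCL at the emitter: V_E/R_E = (V_BB−0.7−V_E)/R_B + (V_CC−0.2−V_E)/R_C, giving V_E = 2.57 V.
I_C = (V_CC − 0.2 − V_E)/R_C = (11.8 − 2.57)/2.2 = 4.19 mA.
Check: I_B = (7.4 − 2.57)/12 = 0.402 mA, and β·I_B = 80.4 mA > I_C, confirming saturation.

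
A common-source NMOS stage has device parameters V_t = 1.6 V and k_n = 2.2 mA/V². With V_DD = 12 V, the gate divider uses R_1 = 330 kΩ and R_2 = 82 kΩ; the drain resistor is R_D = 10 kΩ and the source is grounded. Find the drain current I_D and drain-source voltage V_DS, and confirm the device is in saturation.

I_D ≈ 0.68 mA, V_DS ≈ 5.2 V

V_G = V_DD·R_2/(R_1+R_2) = 12×82/412 = 2.39 V. With the source grounded, V_GS = V_G = 2.39 V.
Assume saturation: I_D = (k_n/2)(V_GS − V_t)² = (2.2/2)×(2.39 − 1.6)² = 1.1×0.788² = 0.684 mA.
V_DS = V_DD − I_D·R_D = 12 − 0.684×10 = 5.16 V.
Saturation requires V_DS ≥ V_GS − V_t = 0.788 V; 5.16 ≥ 0.788 ✓.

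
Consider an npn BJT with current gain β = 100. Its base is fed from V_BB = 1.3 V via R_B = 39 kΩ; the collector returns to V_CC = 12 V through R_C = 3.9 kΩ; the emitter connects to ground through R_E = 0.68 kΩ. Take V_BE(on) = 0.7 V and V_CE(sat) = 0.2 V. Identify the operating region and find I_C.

active; I_C ≈ 0.56 mA

Assume active. Base-emitter loop: I_B = (V_BB − V_BE)/(R_B + (β+1)R_E) = (1.3 − 0.7)/(39 + 101×0.68) = 0.00557 mA.
I_C = β·I_B = 100×0.00557 = 0.557 mA.
V_CE = V_CC − I_C·R_C − I_E·R_E = 12 − 0.557×3.9 − 0.563×0.68 = 9.44 V > V_CE(sat), so the active-region assumption holds.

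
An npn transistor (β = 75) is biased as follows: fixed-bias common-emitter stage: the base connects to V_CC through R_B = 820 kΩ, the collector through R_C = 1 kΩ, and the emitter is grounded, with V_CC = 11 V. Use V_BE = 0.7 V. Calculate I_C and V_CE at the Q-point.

Base loop: V_CC = I_B·R_B + V_BE, so I_B = (11 − 0.7)/820 kΩ = 0.0126 mA.
In the active region I_C = β·I_B = 75 × 0.0126 = 0.942 mA.
Collector loop: V_CE = V_CC − I_C·R_C = 11 − 0.942×1 = 10.1 V.
Since V_CE = 10.1 V > V_CE(sat) ≈ 0.2 V, the transistor is in the active region as assumed.

I_C ≈ 0.94 mA, V_CE ≈ 10 V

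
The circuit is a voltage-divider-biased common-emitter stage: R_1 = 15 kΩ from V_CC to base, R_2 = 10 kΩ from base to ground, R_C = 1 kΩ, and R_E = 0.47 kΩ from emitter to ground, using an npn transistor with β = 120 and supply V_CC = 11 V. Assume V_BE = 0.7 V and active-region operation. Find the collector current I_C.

Thevenize the base divider: V_Th = V_CC·R_2/(R_1+R_2) = 11×10/25 = 4.4 V, R_Th = R_1‖R_2 = 6 kΩ.
Base-emitter loop: V_Th = I_B·R_Th + V_BE + (β+1)I_B·R_E, so I_B = (4.4 − 0.7) / (6 + 121×0.47) = 0.0589 mA.
I_C = β·I_B = 120×0.0589 = 7.06 mA, and I_E = (β+1)I_B = 7.12 mA.
V_CE = V_CC − I_C·R_C − I_E·R_E = 11 − 7.06×1 − 7.12×0.47 = 0.591 V.
V_CE = 0.591 V > 0.2 V confirms active-region operation.

I_C ≈ 7.1 mA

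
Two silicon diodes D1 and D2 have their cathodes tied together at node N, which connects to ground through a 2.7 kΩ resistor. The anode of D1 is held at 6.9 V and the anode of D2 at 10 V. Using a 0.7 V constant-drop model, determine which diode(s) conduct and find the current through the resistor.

Only D2 conducts; I_R ≈ 3.4 mA

Assume both conduct. Then node N would need to be at both 6.9−0.7 = 6.2 V and 10−0.7 = 9.3 V, which is impossible.
Assume only D2 conducts: V_N = 10 − 0.7 = 9.3 V, so I_R = 9.3/2.7 = 3.44 mA.
Check D1: its anode-to-cathode voltage is 6.9 − 9.3 = -2.4 V < 0.7 V, so it is off. The assumption is consistent.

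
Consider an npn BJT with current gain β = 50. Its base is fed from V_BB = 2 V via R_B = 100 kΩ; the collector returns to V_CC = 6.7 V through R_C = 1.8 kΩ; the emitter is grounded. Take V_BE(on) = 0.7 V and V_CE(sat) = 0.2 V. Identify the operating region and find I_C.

Assume active. Base-emitter loop: I_B = (V_BB − V_BE)/R_B = (2 − 0.7)/100 = 0.013 mA.
I_C = β·I_B = 50×0.013 = 0.65 mA.
V_CE = V_CC − I_C·R_C = 6.7 − 0.65×1.8 = 5.53 V > V_CE(sat), so the active-region assumption holds.

active; I_C ≈ 0.65 mA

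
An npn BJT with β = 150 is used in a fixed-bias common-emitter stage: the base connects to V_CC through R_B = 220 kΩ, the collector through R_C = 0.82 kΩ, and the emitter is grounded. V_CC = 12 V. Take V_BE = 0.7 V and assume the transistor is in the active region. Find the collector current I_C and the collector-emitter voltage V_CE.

Base loop: V_CC = I_B·R_B + V_BE, so I_B = (12 − 0.7)/220 kΩ = 0.0514 mA.
In the active region I_C = β·I_B = 150 × 0.0514 = 7.7 mA.
Collector loop: V_CE = V_CC − I_C·R_C = 12 − 7.7×0.82 = 5.68 V.
Since V_CE = 5.68 V > V_CE(sat) ≈ 0.2 V, the transistor is in the active region as assumed.

I_C ≈ 7.7 mA, V_CE ≈ 5.7 V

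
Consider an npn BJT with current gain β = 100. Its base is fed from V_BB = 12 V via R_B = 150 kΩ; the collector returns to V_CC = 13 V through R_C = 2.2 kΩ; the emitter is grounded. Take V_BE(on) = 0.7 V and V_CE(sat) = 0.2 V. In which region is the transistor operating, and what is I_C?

Assume active: I_B = (12 − 0.7)/150 = 0.0753 mA, giving I_C = β·I_B = 7.53 mA.
But then V_CE = 13 − 7.53×2.2 = -3.57 V < V_CE(sat) = 0.2 V — impossible in the active region.
So the transistor is saturated. With V_CE = 0.2 V, I_C = (V_CC − 0.2)/R_C = 12.8/2.2 = 5.82 mA.
Check: β·I_B = 7.53 mA > I_C = 5.82 mA, confirming saturation.

saturation; I_C ≈ 5.8 mA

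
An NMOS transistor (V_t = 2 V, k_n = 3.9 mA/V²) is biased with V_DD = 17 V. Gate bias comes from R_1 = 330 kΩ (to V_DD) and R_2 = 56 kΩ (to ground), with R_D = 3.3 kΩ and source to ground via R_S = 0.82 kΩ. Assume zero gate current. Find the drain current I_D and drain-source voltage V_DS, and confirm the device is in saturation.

I_D ≈ 0.19 mA, V_DS ≈ 16 V

V_G = V_DD·R_2/(R_1+R_2) = 17×56/386 = 2.47 V.
Assume saturation: I_D = (k_n/2)(V_GS − V_t)² with V_GS = V_G − I_D·R_S = 2.47 − 0.82·I_D.
Substituting gives 1.31·I_D² − 2.49·I_D + 0.424 = 0, with roots I_D = 0.189 or 1.71 mA.
The root I_D = 1.71 mA gives V_GS = 1.06 V ≤ V_t, so take I_D = 0.189 mA.
Then V_GS = 2.31 V and V_DS = V_DD − I_D(R_D+R_S) = 17 − 0.189×4.12 = 16.2 V.
Saturation requires V_DS ≥ V_GS − V_t = 0.311 V; 16.2 ≥ 0.311 ✓.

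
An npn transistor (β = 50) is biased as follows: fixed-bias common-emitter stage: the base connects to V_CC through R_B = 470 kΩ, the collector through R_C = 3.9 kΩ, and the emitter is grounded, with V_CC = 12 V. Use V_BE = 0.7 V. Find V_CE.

Base loop: V_CC = I_B·R_B + V_BE, so I_B = (12 − 0.7)/470 kΩ = 0.024 mA.
In the active region I_C = β·I_B = 50 × 0.024 = 1.2 mA.
Collector loop: V_CE = V_CC − I_C·R_C = 12 − 1.2×3.9 = 7.31 V.
Since V_CE = 7.31 V > V_CE(sat) ≈ 0.2 V, the transistor is in the active region as assumed.

V_CE ≈ 7.3 V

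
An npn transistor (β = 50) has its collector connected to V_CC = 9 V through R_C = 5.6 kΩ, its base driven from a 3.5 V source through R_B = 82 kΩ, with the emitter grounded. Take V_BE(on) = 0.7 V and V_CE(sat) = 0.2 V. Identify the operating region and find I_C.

saturation; I_C ≈ 1.6 mA

Assume active: I_B = (3.5 − 0.7)/82 = 0.0341 mA, giving I_C = β·I_B = 1.71 mA.
But then V_CE = 9 − 1.71×5.6 = -0.561 V < V_CE(sat) = 0.2 V — impossible in the active region.
So the transistor is saturated. With V_CE = 0.2 V, I_C = (V_CC − 0.2)/R_C = 8.8/5.6 = 1.57 mA.
Check: β·I_B = 1.71 mA > I_C = 1.57 mA, confirming saturation.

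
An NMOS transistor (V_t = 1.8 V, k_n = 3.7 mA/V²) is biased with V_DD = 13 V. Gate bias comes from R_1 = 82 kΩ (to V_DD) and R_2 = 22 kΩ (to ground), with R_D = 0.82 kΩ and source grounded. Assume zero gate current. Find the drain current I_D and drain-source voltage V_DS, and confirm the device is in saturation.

I_D ≈ 1.7 mA, V_DS ≈ 12 V

V_G = V_DD·R_2/(R_1+R_2) = 13×22/104 = 2.75 V. With the source grounded, V_GS = V_G = 2.75 V.
Assume saturation: I_D = (k_n/2)(V_GS − V_t)² = (3.7/2)×(2.75 − 1.8)² = 1.85×0.95² = 1.67 mA.
V_DS = V_DD − I_D·R_D = 13 − 1.67×0.82 = 11.6 V.
Saturation requires V_DS ≥ V_GS − V_t = 0.95 V; 11.6 ≥ 0.95 ✓.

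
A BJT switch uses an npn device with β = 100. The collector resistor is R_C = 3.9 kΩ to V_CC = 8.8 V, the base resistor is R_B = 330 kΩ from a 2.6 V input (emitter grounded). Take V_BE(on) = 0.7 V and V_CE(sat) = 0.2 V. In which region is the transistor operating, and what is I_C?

Assume active. Base-emitter loop: I_B = (V_BB − V_BE)/R_B = (2.6 − 0.7)/330 = 0.00576 mA.
I_C = β·I_B = 100×0.00576 = 0.576 mA.
V_CE = V_CC − I_C·R_C = 8.8 − 0.576×3.9 = 6.55 V > V_CE(sat), so the active-region assumption holds.

active; I_C ≈ 0.58 mA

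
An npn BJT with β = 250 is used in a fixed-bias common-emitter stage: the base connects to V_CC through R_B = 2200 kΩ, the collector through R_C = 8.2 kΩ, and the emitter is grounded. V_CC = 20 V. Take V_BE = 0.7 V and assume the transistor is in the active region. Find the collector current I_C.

Base loop: V_CC = I_B·R_B + V_BE, so I_B = (20 − 0.7)/2200 kΩ = 0.00877 mA.
In the active region I_C = β·I_B = 250 × 0.00877 = 2.19 mA.
Collector loop: V_CE = V_CC − I_C·R_C = 20 − 2.19×8.2 = 2.02 V.
Since V_CE = 2.02 V > V_CE(sat) ≈ 0.2 V, the transistor is in the active region as assumed.

I_C ≈ 2.2 mA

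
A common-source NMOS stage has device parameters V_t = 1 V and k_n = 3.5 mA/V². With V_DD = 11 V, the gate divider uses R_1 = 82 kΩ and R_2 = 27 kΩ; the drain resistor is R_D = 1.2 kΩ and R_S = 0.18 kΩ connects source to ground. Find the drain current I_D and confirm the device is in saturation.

V_G = V_DD·R_2/(R_1+R_2) = 11×27/109 = 2.72 V.
Assume saturation: I_D = (k_n/2)(V_GS − V_t)² with V_GS = V_G − I_D·R_S = 2.72 − 0.18·I_D.
Substituting gives 0.0567·I_D² − 2.09·I_D + 5.21 = 0, with roots I_D = 2.69 or 34.1 mA.
The root I_D = 34.1 mA gives V_GS = -3.41 V ≤ V_t, so take I_D = 2.69 mA.
Then V_GS = 2.24 V and V_DS = V_DD − I_D(R_D+R_S) = 11 − 2.69×1.38 = 7.29 V.
Saturation requires V_DS ≥ V_GS − V_t = 1.24 V; 7.29 ≥ 1.24 ✓.

I_D ≈ 2.7 mA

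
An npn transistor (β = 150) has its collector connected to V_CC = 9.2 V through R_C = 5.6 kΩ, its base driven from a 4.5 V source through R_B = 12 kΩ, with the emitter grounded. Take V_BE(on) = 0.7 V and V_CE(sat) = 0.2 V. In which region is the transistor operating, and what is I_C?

Assume active: I_B = (4.5 − 0.7)/12 = 0.317 mA, giving I_C = β·I_B = 47.5 mA.
But then V_CE = 9.2 − 47.5×5.6 = -257 V < V_CE(sat) = 0.2 V — impossible in the active region.
So the transistor is saturated. With V_CE = 0.2 V, I_C = (V_CC − 0.2)/R_C = 9/5.6 = 1.61 mA.
Check: β·I_B = 47.5 mA > I_C = 1.61 mA, confirming saturation.

saturation; I_C ≈ 1.6 mA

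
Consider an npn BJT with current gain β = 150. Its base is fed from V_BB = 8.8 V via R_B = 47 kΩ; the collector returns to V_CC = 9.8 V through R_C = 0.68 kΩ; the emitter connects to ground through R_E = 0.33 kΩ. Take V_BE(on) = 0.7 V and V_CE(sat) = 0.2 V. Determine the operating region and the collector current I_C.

saturation; I_C ≈ 9.5 mA

Assume active: I_B = (8.8 − 0.7)/(47 + 151×0.33) = 0.0837 mA, I_C = β·I_B = 12.5 mA.
Then V_CE = 9.8 − 12.5×0.68 − 12.6×0.33 = -2.9 V < 0.2 V — the active assumption fails.
Re-solve with V_CE = 0.2 V. KCL at the emitter: V_E/R_E = (V_BB−0.7−V_E)/R_B + (V_CC−0.2−V_E)/R_C, giving V_E = 3.16 V.
I_C = (V_CC − 0.2 − V_E)/R_C = (9.6 − 3.16)/0.68 = 9.47 mA.
Check: I_B = (8.1 − 3.16)/47 = 0.105 mA, and β·I_B = 15.8 mA > I_C, confirming saturation.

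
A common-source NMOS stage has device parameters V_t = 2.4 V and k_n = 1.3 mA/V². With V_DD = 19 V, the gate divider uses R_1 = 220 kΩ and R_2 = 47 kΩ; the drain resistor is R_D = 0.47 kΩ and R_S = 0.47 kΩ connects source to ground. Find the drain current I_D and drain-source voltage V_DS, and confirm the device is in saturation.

I_D ≈ 0.38 mA, V_DS ≈ 19 V

V_G = V_DD·R_2/(R_1+R_2) = 19×47/267 = 3.34 V.
Assume saturation: I_D = (k_n/2)(V_GS − V_t)² with V_GS = V_G − I_D·R_S = 3.34 − 0.47·I_D.
Substituting gives 0.144·I_D² − 1.58·I_D + 0.58 = 0, with roots I_D = 0.381 or 10.6 mA.
The root I_D = 10.6 mA gives V_GS = -1.64 V ≤ V_t, so take I_D = 0.381 mA.
Then V_GS = 3.17 V and V_DS = V_DD − I_D(R_D+R_S) = 19 − 0.381×0.94 = 18.6 V.
Saturation requires V_DS ≥ V_GS − V_t = 0.766 V; 18.6 ≥ 0.766 ✓.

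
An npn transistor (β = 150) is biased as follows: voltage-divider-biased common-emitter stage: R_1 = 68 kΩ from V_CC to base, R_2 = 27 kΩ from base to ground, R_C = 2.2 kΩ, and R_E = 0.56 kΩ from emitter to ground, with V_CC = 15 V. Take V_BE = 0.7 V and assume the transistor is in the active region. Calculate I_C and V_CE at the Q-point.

I_C ≈ 5.1 mA, V_CE ≈ 0.78 V

Thevenize the base divider: V_Th = V_CC·R_2/(R_1+R_2) = 15×27/95 = 4.26 V, R_Th = R_1‖R_2 = 19.3 kΩ.
Base-emitter loop: V_Th = I_B·R_Th + V_BE + (β+1)I_B·R_E, so I_B = (4.26 − 0.7) / (19.3 + 151×0.56) = 0.0343 mA.
I_C = β·I_B = 150×0.0343 = 5.14 mA, and I_E = (β+1)I_B = 5.18 mA.
V_CE = V_CC − I_C·R_C − I_E·R_E = 15 − 5.14×2.2 − 5.18×0.56 = 0.781 V.
V_CE = 0.781 V > 0.2 V confirms active-region operation.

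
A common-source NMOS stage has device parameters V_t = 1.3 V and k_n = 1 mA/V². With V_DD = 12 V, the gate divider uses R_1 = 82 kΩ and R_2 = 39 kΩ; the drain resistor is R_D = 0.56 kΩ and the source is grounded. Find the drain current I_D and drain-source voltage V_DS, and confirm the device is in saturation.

I_D ≈ 3.3 mA, V_DS ≈ 10 V

V_G = V_DD·R_2/(R_1+R_2) = 12×39/121 = 3.87 V. With the source grounded, V_GS = V_G = 3.87 V.
Assume saturation: I_D = (k_n/2)(V_GS − V_t)² = (1/2)×(3.87 − 1.3)² = 0.5×2.57² = 3.3 mA.
V_DS = V_DD − I_D·R_D = 12 − 3.3×0.56 = 10.2 V.
Saturation requires V_DS ≥ V_GS − V_t = 2.57 V; 10.2 ≥ 2.57 ✓.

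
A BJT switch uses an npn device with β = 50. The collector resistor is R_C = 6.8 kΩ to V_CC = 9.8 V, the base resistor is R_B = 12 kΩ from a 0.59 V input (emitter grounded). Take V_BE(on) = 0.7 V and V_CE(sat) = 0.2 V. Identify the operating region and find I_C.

cutoff; I_C ≈ 0

V_BB = 0.59 V ≤ V_BE(on) = 0.7 V, so the base-emitter junction is not forward biased.
The transistor is in cutoff: I_B = I_C = 0.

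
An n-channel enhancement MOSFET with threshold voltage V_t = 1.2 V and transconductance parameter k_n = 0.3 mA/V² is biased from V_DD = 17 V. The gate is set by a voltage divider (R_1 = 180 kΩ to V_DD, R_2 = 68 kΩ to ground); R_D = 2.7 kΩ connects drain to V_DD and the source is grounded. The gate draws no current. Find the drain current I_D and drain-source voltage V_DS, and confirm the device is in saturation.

I_D ≈ 1.8 mA, V_DS ≈ 12 V

V_G = V_DD·R_2/(R_1+R_2) = 17×68/248 = 4.66 V. With the source grounded, V_GS = V_G = 4.66 V.
Assume saturation: I_D = (k_n/2)(V_GS − V_t)² = (0.3/2)×(4.66 − 1.2)² = 0.15×3.46² = 1.8 mA.
V_DS = V_DD − I_D·R_D = 17 − 1.8×2.7 = 12.1 V.
Saturation requires V_DS ≥ V_GS − V_t = 3.46 V; 12.1 ≥ 3.46 ✓.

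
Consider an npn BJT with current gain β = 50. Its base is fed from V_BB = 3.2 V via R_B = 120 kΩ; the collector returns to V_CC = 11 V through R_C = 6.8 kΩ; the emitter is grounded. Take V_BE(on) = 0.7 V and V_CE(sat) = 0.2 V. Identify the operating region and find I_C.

Assume active. Base-emitter loop: I_B = (V_BB − V_BE)/R_B = (3.2 − 0.7)/120 = 0.0208 mA.
I_C = β·I_B = 50×0.0208 = 1.04 mA.
V_CE = V_CC − I_C·R_C = 11 − 1.04×6.8 = 3.92 V > V_CE(sat), so the active-region assumption holds.

active; I_C ≈ 1 mA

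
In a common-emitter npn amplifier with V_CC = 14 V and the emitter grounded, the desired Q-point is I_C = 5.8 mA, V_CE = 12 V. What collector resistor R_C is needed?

R_C ≈ 0.34 kΩ

Collector loop: V_CC = I_C·R_C + V_CE.
R_C = (V_CC − V_CE)/I_C = (14 − 12)/5.8 = 0.345 kΩ.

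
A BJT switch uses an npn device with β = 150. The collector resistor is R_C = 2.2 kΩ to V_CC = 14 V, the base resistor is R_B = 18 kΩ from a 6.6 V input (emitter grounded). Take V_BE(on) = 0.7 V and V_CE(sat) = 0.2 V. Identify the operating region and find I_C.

saturation; I_C ≈ 6.3 mA

Assume active: I_B = (6.6 − 0.7)/18 = 0.328 mA, giving I_C = β·I_B = 49.2 mA.
But then V_CE = 14 − 49.2×2.2 = -94.2 V < V_CE(sat) = 0.2 V — impossible in the active region.
So the transistor is saturated. With V_CE = 0.2 V, I_C = (V_CC − 0.2)/R_C = 13.8/2.2 = 6.27 mA.
Check: β·I_B = 49.2 mA > I_C = 6.27 mA, confirming saturation.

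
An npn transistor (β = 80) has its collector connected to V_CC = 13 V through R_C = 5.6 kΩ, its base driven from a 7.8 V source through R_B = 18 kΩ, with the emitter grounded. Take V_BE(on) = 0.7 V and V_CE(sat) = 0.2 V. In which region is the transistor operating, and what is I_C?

Assume active: I_B = (7.8 − 0.7)/18 = 0.394 mA, giving I_C = β·I_B = 31.6 mA.
But then V_CE = 13 − 31.6×5.6 = -164 V < V_CE(sat) = 0.2 V — impossible in the active region.
So the transistor is saturated. With V_CE = 0.2 V, I_C = (V_CC − 0.2)/R_C = 12.8/5.6 = 2.29 mA.
Check: β·I_B = 31.6 mA > I_C = 2.29 mA, confirming saturation.

saturation; I_C ≈ 2.3 mA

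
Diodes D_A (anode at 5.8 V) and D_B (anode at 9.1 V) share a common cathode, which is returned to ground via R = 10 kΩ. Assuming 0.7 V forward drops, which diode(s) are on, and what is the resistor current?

Only D_B conducts; I_R ≈ 0.84 mA

Assume both conduct. Then node N would need to be at both 5.8−0.7 = 5.1 V and 9.1−0.7 = 8.4 V, which is impossible.
Assume only D_B conducts: V_N = 9.1 − 0.7 = 8.4 V, so I_R = 8.4/10 = 0.84 mA.
Check D_A: its anode-to-cathode voltage is 5.8 − 8.4 = -2.6 V < 0.7 V, so it is off. The assumption is consistent.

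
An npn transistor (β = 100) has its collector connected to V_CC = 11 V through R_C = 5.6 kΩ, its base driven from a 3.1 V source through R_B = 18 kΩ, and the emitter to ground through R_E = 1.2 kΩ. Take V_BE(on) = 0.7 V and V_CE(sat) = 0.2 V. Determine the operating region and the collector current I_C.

Assume active: I_B = (3.1 − 0.7)/(18 + 101×1.2) = 0.0172 mA, I_C = β·I_B = 1.72 mA.
Then V_CE = 11 − 1.72×5.6 − 1.74×1.2 = -0.745 V < 0.2 V — the active assumption fails.
Re-solve with V_CE = 0.2 V. KCL at the emitter: V_E/R_E = (V_BB−0.7−V_E)/R_B + (V_CC−0.2−V_E)/R_C, giving V_E = 1.93 V.
I_C = (V_CC − 0.2 − V_E)/R_C = (10.8 − 1.93)/5.6 = 1.58 mA.
Check: I_B = (2.4 − 1.93)/18 = 0.026 mA, and β·I_B = 2.6 mA > I_C, confirming saturation.

saturation; I_C ≈ 1.6 mA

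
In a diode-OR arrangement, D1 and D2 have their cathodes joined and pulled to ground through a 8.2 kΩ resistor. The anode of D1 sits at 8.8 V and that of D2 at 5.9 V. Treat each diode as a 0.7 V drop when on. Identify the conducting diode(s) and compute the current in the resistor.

Assume both conduct. Then node N would need to be at both 8.8−0.7 = 8.1 V and 5.9−0.7 = 5.2 V, which is impossible.
Assume only D1 conducts: V_N = 8.8 − 0.7 = 8.1 V, so I_R = 8.1/8.2 = 0.988 mA.
Check D2: its anode-to-cathode voltage is 5.9 − 8.1 = -2.2 V < 0.7 V, so it is off. The assumption is consistent.

Only D1 conducts; I_R ≈ 0.99 mA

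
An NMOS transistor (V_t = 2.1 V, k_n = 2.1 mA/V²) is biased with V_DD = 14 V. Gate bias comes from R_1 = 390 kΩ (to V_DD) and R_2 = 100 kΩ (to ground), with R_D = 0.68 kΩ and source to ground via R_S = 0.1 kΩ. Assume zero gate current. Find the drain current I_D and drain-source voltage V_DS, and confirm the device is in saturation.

I_D ≈ 0.52 mA, V_DS ≈ 14 V

V_G = V_DD·R_2/(R_1+R_2) = 14×100/490 = 2.86 V.
Assume saturation: I_D = (k_n/2)(V_GS − V_t)² with V_GS = V_G − I_D·R_S = 2.86 − 0.1·I_D.
Substituting gives 0.0105·I_D² − 1.16·I_D + 0.602 = 0, with roots I_D = 0.522 or 110 mA.
The root I_D = 110 mA gives V_GS = -8.13 V ≤ V_t, so take I_D = 0.522 mA.
Then V_GS = 2.8 V and V_DS = V_DD − I_D(R_D+R_S) = 14 − 0.522×0.78 = 13.6 V.
Saturation requires V_DS ≥ V_GS − V_t = 0.705 V; 13.6 ≥ 0.705 ✓.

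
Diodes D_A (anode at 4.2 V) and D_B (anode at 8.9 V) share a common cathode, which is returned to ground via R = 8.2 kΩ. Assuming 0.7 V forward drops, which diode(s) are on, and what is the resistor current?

Assume both conduct. Then node N would need to be at both 4.2−0.7 = 3.5 V and 8.9−0.7 = 8.2 V, which is impossible.
Assume only D_B conducts: V_N = 8.9 − 0.7 = 8.2 V, so I_R = 8.2/8.2 = 1 mA.
Check D_A: its anode-to-cathode voltage is 4.2 − 8.2 = -4 V < 0.7 V, so it is off. The assumption is consistent.

Only D_B conducts; I_R ≈ 1 mA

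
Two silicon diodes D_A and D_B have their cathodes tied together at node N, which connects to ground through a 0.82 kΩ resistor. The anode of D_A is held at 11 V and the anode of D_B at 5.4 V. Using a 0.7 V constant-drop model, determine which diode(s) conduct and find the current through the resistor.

Assume both conduct. Then node N would need to be at both 11−0.7 = 10.3 V and 5.4−0.7 = 4.7 V, which is impossible.
Assume only D_A conducts: V_N = 11 − 0.7 = 10.3 V, so I_R = 10.3/0.82 = 12.6 mA.
Check D_B: its anode-to-cathode voltage is 5.4 − 10.3 = -4.9 V < 0.7 V, so it is off. The assumption is consistent.

Only D_A conducts; I_R ≈ 13 mA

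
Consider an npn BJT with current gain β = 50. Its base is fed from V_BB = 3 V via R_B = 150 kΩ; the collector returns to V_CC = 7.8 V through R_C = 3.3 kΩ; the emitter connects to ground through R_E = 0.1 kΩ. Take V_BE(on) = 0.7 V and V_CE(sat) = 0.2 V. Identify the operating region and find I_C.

active; I_C ≈ 0.74 mA

Assume active. Base-emitter loop: I_B = (V_BB − V_BE)/(R_B + (β+1)R_E) = (3 − 0.7)/(150 + 51×0.1) = 0.0148 mA.
I_C = β·I_B = 50×0.0148 = 0.741 mA.
V_CE = V_CC − I_C·R_C − I_E·R_E = 7.8 − 0.741×3.3 − 0.756×0.1 = 5.28 V > V_CE(sat), so the active-region assumption holds.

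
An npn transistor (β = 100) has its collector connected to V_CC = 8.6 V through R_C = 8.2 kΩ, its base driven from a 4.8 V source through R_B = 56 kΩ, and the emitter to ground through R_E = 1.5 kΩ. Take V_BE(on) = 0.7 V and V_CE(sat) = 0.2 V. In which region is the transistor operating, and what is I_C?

saturation; I_C ≈ 0.86 mA

Assume active: I_B = (4.8 − 0.7)/(56 + 101×1.5) = 0.0198 mA, I_C = β·I_B = 1.98 mA.
Then V_CE = 8.6 − 1.98×8.2 − 2×1.5 = -10.6 V < 0.2 V — the active assumption fails.
Re-solve with V_CE = 0.2 V. KCL at the emitter: V_E/R_E = (V_BB−0.7−V_E)/R_B + (V_CC−0.2−V_E)/R_C, giving V_E = 1.36 V.
I_C = (V_CC − 0.2 − V_E)/R_C = (8.4 − 1.36)/8.2 = 0.858 mA.
Check: I_B = (4.1 − 1.36)/56 = 0.0489 mA, and β·I_B = 4.89 mA > I_C, confirming saturation.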